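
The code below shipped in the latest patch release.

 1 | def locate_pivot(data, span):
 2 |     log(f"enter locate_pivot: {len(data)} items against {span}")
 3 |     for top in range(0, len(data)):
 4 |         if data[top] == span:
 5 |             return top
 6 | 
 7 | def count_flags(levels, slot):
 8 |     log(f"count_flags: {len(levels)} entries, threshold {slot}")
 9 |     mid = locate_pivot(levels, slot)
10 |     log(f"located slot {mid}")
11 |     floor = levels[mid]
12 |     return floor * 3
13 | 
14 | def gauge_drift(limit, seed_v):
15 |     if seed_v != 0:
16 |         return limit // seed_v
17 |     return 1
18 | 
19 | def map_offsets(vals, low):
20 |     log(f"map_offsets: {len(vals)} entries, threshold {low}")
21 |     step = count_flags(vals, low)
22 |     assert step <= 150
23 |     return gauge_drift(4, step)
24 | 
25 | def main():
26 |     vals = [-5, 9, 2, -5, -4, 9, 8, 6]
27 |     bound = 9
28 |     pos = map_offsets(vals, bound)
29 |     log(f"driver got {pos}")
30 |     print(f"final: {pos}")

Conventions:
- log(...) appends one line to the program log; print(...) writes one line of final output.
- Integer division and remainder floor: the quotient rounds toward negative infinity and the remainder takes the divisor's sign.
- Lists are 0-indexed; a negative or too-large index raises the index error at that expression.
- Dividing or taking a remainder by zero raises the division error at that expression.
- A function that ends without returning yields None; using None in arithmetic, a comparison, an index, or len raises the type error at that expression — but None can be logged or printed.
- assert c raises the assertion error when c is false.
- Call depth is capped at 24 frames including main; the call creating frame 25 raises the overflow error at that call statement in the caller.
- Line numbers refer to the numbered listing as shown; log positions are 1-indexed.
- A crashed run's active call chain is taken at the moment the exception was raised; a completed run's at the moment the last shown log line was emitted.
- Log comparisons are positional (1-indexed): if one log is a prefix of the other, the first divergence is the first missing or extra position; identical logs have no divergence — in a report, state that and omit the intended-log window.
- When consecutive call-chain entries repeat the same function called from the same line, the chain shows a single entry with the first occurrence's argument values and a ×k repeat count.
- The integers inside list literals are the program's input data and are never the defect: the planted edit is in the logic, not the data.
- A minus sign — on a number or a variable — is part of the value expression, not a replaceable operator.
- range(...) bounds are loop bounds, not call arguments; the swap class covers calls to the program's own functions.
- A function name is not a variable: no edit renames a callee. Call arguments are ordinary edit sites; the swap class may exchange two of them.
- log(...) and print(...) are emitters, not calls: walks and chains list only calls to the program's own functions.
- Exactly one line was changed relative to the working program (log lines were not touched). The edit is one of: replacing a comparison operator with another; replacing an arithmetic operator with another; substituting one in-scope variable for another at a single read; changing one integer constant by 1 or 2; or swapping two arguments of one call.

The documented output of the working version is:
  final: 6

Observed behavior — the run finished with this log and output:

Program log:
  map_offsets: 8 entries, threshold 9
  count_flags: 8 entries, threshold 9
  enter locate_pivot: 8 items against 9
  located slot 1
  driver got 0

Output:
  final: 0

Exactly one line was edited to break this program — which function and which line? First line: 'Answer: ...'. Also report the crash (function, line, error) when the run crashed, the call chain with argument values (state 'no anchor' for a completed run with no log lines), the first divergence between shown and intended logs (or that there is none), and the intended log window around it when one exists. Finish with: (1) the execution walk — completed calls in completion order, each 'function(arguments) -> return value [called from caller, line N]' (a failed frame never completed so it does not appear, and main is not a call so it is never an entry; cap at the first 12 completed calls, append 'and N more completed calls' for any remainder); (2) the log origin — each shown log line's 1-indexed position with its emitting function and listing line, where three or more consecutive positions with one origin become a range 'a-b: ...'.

Answer: the defect is in map_offsets at line 23.
Core observation: Everything matches until log position 5, which reads 'driver got 0' in place of 'driver got 6'.
Call chain: main.
First divergence: at position 5 the run shows 'driver got 0' where the working version logs 'driver got 6'.
Intended log window:
  3: enter locate_pivot: 8 items against 9
  4: located slot 1
  5: driver got 6
Execution walk:
  locate_pivot([-5, 9, 2, -5, -4, 9, 8, 6], 9) -> 1  [called from count_flags, line 9]
  count_flags([-5, 9, 2, -5, -4, 9, 8, 6], 9) -> 27  [called from map_offsets, line 21]
  gauge_drift(4, 27) -> 0  [called from map_offsets, line 23]
  map_offsets([-5, 9, 2, -5, -4, 9, 8, 6], 9) -> 0  [called from main, line 28]
Log origin:
  1: emitted by map_offsets (line 20)
  2: emitted by count_flags (line 8)
  3: emitted by locate_pivot (line 2)
  4: emitted by count_flags (line 10)
  5: emitted by main (line 29)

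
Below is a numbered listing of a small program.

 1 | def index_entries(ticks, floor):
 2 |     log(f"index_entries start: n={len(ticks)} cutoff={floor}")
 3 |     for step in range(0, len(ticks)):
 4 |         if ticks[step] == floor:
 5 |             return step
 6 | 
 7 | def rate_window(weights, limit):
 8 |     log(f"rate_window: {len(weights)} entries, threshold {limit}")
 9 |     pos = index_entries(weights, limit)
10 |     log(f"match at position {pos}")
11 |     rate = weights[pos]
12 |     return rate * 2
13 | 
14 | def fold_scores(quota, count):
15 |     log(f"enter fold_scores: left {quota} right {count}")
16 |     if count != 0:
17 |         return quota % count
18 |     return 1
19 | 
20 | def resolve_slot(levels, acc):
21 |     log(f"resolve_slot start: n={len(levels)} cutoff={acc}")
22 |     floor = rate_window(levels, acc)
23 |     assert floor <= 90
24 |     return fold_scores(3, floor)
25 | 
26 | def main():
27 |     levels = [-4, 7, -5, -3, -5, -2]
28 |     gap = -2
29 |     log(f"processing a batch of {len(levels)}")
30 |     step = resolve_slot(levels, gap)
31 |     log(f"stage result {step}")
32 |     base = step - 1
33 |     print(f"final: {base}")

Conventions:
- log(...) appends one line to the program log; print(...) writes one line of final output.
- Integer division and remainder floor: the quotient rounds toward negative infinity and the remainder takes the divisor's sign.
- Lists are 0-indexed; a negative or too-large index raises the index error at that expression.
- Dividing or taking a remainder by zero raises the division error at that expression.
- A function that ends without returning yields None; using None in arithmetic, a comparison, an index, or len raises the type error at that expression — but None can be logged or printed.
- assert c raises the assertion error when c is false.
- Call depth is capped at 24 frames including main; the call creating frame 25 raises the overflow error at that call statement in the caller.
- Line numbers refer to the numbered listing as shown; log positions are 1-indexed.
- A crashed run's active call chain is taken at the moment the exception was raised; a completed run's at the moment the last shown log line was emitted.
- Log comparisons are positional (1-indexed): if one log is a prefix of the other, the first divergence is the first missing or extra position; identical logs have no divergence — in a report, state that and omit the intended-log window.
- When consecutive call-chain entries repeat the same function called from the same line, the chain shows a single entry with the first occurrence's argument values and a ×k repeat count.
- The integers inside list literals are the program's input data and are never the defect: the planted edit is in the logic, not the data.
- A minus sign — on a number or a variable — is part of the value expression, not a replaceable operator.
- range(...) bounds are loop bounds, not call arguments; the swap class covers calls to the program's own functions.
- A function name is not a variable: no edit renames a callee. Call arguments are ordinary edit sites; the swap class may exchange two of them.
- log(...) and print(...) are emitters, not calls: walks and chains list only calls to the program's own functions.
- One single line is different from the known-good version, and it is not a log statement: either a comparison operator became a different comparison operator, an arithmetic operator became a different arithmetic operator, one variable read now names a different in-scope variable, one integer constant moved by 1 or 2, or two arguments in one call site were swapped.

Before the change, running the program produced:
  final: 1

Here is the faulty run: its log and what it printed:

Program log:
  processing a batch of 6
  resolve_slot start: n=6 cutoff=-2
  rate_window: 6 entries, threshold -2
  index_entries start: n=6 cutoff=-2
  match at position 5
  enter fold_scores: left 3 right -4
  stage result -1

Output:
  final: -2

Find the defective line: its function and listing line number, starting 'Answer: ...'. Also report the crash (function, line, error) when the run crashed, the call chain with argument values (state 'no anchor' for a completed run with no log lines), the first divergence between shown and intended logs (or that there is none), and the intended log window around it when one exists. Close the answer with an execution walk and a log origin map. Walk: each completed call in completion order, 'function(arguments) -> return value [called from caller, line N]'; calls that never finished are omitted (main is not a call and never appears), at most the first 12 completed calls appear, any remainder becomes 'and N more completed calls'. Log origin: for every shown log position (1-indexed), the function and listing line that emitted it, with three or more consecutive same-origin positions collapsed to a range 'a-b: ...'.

Answer: the defect is in resolve_slot at line 24.
Key fact: At log position 6 the runs split — shown 'enter fold_scores: left 3 right -4', but the working version logs 'enter fold_scores: left -4 right 3'.
Call chain: main.
First divergence: position 6 — shown 'enter fold_scores: left 3 right -4', intended 'enter fold_scores: left -4 right 3'.
Intended log window:
  4: index_entries start: n=6 cutoff=-2
  5: match at position 5
  6: enter fold_scores: left -4 right 3
  7: stage result 2
Execution walk:
  index_entries([-4, 7, -5, -3, -5, -2], -2) -> 5  [called from rate_window, line 9]
  rate_window([-4, 7, -5, -3, -5, -2], -2) -> -4  [called from resolve_slot, line 22]
  fold_scores(3, -4) -> -1  [called from resolve_slot, line 24]
  resolve_slot([-4, 7, -5, -3, -5, -2], -2) -> -1  [called from main, line 30]
Log line origins:
  1 — main, line 29
  2 — resolve_slot, line 21
  3 — rate_window, line 8
  4 — index_entries, line 2
  5 — rate_window, line 10
  6 — fold_scores, line 15
  7 — main, line 31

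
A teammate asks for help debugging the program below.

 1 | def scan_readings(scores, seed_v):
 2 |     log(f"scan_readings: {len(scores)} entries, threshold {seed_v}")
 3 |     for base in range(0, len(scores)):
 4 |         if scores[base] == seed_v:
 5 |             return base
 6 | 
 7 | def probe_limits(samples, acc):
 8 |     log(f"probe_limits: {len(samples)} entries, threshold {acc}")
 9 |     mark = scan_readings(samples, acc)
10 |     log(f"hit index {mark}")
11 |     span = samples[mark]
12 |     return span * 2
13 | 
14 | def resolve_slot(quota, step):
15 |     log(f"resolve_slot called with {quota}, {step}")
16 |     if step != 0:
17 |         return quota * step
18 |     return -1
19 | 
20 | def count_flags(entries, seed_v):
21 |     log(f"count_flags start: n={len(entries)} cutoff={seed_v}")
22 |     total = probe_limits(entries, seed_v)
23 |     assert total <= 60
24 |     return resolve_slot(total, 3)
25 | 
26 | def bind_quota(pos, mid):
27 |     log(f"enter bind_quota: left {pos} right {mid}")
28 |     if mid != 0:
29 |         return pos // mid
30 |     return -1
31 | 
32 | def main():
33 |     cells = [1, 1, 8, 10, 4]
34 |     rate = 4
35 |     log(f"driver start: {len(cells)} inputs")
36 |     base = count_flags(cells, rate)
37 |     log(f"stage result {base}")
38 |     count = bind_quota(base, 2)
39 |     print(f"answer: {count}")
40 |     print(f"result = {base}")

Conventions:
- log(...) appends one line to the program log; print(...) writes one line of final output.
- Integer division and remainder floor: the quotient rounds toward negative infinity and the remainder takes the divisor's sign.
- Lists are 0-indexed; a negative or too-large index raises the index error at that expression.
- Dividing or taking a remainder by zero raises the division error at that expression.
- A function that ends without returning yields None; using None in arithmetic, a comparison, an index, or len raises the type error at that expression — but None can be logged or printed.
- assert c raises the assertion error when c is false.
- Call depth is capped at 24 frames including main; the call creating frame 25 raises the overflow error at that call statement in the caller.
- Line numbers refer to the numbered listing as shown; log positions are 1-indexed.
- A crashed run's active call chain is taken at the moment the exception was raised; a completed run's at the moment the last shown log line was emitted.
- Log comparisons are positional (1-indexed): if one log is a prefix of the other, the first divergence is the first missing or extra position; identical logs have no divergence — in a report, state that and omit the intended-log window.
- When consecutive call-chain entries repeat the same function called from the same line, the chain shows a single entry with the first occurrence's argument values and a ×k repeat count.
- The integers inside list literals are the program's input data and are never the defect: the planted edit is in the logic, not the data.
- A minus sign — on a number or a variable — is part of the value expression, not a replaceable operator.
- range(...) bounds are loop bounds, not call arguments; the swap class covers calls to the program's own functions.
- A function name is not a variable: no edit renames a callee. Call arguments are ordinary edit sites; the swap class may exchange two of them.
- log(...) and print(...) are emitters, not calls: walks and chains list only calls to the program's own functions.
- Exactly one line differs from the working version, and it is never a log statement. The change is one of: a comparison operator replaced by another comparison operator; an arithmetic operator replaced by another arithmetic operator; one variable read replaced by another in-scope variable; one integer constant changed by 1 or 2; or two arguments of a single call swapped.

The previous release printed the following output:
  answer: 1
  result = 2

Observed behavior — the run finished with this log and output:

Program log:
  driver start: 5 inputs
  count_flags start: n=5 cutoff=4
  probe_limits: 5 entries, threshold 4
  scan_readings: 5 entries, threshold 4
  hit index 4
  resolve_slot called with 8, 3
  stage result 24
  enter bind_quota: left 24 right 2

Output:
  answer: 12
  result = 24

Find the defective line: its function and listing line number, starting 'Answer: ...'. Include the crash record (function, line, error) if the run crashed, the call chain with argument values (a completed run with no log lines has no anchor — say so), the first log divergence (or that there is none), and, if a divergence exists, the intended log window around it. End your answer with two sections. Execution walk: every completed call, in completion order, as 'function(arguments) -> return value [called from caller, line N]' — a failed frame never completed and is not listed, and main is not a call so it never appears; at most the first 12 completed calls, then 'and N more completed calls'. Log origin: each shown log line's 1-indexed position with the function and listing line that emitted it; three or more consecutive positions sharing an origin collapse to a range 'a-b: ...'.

Answer: the defect is in resolve_slot at line 17.
The tell: The earliest visible damage is log position 7 — 'stage result 24' rather than the intended 'stage result 2'.
Call chain: main -> bind_quota(24, 2) (called at line 38).
First divergence: position 7 — the shown line 'stage result 24' should read 'stage result 2'.
Intended log window:
  5: hit index 4
  6: resolve_slot called with 8, 3
  7: stage result 2
  8: enter bind_quota: left 2 right 2
Execution walk:
  scan_readings([1, 1, 8, 10, 4], 4) -> 4  [called from probe_limits, line 9]
  probe_limits([1, 1, 8, 10, 4], 4) -> 8  [called from count_flags, line 22]
  resolve_slot(8, 3) -> 24  [called from count_flags, line 24]
  count_flags([1, 1, 8, 10, 4], 4) -> 24  [called from main, line 36]
  bind_quota(24, 2) -> 12  [called from main, line 38]
Log origins:
  1 — main, line 35
  2 — count_flags, line 21
  3 — probe_limits, line 8
  4 — scan_readings, line 2
  5 — probe_limits, line 10
  6 — resolve_slot, line 15
  7 — main, line 37
  8 — bind_quota, line 27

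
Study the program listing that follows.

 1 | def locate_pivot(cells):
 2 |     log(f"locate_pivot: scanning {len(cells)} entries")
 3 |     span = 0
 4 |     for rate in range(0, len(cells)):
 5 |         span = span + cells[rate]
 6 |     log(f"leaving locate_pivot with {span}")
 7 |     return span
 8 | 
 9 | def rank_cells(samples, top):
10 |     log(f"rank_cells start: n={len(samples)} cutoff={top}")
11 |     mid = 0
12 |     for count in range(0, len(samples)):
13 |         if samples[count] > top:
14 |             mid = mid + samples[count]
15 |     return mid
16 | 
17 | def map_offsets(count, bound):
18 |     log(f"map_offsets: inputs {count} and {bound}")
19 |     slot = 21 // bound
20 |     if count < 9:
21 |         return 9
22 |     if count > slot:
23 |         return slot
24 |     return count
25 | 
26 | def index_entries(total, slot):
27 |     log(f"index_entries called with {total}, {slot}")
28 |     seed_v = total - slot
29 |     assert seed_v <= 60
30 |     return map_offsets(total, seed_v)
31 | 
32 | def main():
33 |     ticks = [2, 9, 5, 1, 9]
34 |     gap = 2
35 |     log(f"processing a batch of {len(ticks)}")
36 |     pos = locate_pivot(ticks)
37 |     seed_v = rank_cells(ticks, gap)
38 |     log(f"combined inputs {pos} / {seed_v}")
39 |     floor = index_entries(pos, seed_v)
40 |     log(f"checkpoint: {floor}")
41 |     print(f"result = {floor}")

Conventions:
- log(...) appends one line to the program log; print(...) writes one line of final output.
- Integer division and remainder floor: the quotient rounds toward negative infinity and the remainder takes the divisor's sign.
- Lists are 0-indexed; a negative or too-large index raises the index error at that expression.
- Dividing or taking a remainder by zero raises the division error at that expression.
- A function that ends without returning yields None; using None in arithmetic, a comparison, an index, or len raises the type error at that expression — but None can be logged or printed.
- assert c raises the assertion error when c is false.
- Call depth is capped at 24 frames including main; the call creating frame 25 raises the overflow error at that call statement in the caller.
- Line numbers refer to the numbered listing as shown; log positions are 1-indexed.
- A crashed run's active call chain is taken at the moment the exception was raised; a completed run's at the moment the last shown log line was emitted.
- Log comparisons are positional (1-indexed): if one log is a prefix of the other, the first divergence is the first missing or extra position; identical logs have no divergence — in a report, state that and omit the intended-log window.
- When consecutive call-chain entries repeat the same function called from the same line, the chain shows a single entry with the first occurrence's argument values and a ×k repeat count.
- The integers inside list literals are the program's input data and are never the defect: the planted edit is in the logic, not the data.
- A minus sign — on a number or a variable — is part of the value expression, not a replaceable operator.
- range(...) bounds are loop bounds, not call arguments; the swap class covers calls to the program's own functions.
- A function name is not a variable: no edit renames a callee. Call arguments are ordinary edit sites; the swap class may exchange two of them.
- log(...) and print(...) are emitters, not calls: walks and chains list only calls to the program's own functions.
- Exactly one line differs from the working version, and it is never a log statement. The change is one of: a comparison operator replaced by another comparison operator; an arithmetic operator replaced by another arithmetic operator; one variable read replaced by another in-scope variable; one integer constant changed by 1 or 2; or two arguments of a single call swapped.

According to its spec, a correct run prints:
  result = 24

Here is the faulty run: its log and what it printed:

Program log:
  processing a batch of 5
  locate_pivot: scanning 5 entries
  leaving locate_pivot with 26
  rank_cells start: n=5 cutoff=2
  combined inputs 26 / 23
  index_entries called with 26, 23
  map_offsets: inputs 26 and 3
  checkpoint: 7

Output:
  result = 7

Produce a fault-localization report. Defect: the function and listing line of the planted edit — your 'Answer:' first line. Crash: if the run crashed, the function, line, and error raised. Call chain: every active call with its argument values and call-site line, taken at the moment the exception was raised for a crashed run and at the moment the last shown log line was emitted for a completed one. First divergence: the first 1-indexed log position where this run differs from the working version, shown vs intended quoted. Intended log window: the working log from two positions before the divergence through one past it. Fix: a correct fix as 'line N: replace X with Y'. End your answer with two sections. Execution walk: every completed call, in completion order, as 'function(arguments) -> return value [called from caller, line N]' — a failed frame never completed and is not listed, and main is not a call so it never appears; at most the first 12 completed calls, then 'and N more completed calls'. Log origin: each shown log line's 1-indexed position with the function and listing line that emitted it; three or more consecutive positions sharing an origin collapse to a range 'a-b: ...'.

Answer: the defect is in map_offsets at line 19.
Key fact: The earliest visible damage is log position 8 — 'checkpoint: 7' rather than the intended 'checkpoint: 24'.
Call chain: main.
First divergence: position 8 — the shown line 'checkpoint: 7' should read 'checkpoint: 24'.
Intended log window:
  6: index_entries called with 26, 23
  7: map_offsets: inputs 26 and 3
  8: checkpoint: 24
Execution walk:
  locate_pivot([2, 9, 5, 1, 9]) -> 26  [called from main, line 36]
  rank_cells([2, 9, 5, 1, 9], 2) -> 23  [called from main, line 37]
  map_offsets(26, 3) -> 7  [called from index_entries, line 30]
  index_entries(26, 23) -> 7  [called from main, line 39]
Origin of each log line:
  1: from main, line 35
  2: from locate_pivot, line 2
  3: from locate_pivot, line 6
  4: from rank_cells, line 10
  5: from main, line 38
  6: from index_entries, line 27
  7: from map_offsets, line 18
  8: from main, line 40
A correct fix: line 19: replace `//` with `+`.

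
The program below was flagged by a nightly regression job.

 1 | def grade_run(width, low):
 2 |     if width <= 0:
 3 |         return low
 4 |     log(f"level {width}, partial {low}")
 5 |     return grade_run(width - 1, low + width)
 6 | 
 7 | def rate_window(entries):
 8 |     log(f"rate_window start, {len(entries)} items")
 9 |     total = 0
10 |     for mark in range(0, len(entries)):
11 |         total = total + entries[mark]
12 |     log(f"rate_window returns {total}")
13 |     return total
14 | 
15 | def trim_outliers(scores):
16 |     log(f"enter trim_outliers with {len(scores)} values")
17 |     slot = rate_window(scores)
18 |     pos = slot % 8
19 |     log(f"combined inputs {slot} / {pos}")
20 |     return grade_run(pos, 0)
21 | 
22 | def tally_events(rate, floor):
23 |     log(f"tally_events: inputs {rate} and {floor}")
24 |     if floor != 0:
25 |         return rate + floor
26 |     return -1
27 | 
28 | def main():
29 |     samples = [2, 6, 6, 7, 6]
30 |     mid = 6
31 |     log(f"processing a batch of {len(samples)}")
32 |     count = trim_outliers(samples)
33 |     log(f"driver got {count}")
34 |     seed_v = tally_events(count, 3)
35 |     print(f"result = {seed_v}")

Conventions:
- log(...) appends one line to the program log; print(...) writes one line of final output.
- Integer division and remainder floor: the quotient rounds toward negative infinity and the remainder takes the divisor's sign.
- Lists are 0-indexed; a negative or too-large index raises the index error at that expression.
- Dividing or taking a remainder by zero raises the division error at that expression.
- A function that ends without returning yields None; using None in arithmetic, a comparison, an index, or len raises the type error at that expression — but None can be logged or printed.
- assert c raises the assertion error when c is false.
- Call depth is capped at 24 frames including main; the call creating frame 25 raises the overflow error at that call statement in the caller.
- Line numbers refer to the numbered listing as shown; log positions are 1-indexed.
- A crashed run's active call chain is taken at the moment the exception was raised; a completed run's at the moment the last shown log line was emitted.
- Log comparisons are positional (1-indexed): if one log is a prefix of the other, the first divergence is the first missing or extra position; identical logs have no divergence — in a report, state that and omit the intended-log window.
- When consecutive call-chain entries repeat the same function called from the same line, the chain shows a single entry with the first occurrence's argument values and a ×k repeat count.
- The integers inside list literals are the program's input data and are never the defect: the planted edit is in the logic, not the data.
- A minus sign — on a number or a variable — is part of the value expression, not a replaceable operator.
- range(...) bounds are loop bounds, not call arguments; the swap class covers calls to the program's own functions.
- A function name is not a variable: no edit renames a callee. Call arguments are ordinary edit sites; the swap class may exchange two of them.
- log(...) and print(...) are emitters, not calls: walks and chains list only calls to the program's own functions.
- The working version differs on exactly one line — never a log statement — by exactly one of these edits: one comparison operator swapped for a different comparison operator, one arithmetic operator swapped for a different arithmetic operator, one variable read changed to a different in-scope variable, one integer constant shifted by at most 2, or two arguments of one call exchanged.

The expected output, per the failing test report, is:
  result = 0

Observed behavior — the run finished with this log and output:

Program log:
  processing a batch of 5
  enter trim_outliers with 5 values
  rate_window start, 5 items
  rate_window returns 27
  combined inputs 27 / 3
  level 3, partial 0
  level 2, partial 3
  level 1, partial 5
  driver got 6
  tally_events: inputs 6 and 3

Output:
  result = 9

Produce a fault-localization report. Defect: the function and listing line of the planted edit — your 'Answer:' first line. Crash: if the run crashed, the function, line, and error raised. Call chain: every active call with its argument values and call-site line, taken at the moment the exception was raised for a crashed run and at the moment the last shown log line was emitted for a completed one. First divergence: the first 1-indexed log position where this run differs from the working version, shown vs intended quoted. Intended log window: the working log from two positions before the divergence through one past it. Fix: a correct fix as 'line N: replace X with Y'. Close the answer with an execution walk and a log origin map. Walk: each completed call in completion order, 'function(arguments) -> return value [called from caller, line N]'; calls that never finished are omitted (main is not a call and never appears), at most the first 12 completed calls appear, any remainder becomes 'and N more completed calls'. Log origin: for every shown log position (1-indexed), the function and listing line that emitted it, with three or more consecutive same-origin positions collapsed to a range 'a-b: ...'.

Answer: the defect is in tally_events at line 25.
Key observation: The two runs log identically and part ways only at the printed values.
Call chain: main -> tally_events(6, 3) (called at line 34).
First divergence: there is none — every log position agrees.
Execution walk:
  rate_window([2, 6, 6, 7, 6]) -> 27  [called from trim_outliers, line 17]
  grade_run(0, 6) -> 6  [called from grade_run, line 5]
  grade_run(1, 5) -> 6  [called from grade_run, line 5]
  grade_run(2, 3) -> 6  [called from grade_run, line 5]
  grade_run(3, 0) -> 6  [called from trim_outliers, line 20]
  trim_outliers([2, 6, 6, 7, 6]) -> 6  [called from main, line 32]
  tally_events(6, 3) -> 9  [called from main, line 34]
Log line origins:
  1 — main, line 31
  2 — trim_outliers, line 16
  3 — rate_window, line 8
  4 — rate_window, line 12
  5 — trim_outliers, line 19
  6-8 — grade_run, line 4
  9 — main, line 33
  10 — tally_events, line 23
A correct fix: line 25: replace `+` with `%`.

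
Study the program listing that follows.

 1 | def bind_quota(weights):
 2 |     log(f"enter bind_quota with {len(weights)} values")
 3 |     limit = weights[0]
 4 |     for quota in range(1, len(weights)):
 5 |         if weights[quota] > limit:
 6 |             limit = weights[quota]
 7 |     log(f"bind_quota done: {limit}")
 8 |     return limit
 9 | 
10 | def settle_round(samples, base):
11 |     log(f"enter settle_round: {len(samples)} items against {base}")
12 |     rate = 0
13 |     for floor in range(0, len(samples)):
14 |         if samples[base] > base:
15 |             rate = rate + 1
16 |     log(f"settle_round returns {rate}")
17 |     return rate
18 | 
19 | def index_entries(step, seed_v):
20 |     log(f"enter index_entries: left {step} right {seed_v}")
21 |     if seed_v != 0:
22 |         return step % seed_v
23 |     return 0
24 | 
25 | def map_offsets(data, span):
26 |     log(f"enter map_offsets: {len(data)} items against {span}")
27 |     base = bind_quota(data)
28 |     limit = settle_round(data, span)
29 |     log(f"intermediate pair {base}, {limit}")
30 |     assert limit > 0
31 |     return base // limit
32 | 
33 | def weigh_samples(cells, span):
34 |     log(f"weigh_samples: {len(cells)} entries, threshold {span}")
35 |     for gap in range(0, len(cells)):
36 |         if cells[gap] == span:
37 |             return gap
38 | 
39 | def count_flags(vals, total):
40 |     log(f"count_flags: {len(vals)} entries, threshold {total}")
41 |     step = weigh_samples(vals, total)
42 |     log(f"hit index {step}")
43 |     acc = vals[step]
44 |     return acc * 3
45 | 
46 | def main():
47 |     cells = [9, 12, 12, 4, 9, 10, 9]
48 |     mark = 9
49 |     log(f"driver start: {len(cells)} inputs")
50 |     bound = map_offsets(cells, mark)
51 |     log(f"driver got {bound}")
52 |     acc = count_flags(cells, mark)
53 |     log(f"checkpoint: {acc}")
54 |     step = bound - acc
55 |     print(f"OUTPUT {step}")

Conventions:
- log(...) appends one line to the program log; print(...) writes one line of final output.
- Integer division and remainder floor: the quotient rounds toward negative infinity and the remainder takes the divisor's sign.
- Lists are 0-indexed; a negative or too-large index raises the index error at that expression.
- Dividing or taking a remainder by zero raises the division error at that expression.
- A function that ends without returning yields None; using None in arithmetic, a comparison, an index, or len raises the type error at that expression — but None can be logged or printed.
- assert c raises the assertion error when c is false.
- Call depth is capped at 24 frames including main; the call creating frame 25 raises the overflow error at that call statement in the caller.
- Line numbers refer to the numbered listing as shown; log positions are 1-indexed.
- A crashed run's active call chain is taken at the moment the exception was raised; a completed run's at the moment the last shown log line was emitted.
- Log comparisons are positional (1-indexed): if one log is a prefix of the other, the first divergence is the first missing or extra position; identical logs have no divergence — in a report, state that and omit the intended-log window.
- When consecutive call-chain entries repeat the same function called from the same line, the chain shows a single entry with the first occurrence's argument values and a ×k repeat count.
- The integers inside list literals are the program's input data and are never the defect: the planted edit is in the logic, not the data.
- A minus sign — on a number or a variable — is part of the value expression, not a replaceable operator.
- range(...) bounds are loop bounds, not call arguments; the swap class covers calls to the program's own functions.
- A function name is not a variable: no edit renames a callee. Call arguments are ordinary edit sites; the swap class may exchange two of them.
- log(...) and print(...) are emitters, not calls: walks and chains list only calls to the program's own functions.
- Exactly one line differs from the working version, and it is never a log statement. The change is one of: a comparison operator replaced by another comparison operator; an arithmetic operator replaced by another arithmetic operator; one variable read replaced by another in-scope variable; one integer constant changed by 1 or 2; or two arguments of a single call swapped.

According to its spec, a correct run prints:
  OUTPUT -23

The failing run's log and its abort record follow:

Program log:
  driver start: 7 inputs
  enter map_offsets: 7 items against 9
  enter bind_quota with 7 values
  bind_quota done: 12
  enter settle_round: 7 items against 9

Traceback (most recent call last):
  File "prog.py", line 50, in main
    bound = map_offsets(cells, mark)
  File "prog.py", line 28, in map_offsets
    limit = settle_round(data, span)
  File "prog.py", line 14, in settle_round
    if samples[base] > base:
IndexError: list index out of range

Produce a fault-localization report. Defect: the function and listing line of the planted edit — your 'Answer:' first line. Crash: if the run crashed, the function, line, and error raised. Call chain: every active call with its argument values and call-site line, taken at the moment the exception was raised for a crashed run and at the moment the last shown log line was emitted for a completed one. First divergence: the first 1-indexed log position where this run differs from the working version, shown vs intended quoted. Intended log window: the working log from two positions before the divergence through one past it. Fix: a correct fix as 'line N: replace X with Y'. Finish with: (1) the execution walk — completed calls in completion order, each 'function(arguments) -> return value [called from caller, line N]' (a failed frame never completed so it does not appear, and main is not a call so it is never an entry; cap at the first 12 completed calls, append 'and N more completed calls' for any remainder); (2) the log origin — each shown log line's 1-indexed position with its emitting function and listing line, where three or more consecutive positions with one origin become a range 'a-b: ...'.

Answer: the defect is in settle_round at line 14.
Core observation: The shown log is a 5-line prefix of the intended one, whose next entry is 'settle_round returns 3'.
Crash: settle_round, line 14, IndexError.
Call chain: main -> map_offsets([9, 12, 12, 4, 9, 10, 9], 9) (called at line 50) -> settle_round([9, 12, 12, 4, 9, 10, 9], 9) (called at line 28).
First divergence: position 6 — the faulty run's log ends after 5 lines; the working version continues with 'settle_round returns 3'.
Intended log window:
  4: bind_quota done: 12
  5: enter settle_round: 7 items against 9
  6: settle_round returns 3
  7: intermediate pair 12, 3
Execution walk:
  bind_quota([9, 12, 12, 4, 9, 10, 9]) -> 12  [called from map_offsets, line 27]
Origin of each log line:
  1 — main, line 49
  2 — map_offsets, line 26
  3 — bind_quota, line 2
  4 — bind_quota, line 7
  5 — settle_round, line 11
A correct fix: line 14: replace `samples[base]` with `samples[floor]`.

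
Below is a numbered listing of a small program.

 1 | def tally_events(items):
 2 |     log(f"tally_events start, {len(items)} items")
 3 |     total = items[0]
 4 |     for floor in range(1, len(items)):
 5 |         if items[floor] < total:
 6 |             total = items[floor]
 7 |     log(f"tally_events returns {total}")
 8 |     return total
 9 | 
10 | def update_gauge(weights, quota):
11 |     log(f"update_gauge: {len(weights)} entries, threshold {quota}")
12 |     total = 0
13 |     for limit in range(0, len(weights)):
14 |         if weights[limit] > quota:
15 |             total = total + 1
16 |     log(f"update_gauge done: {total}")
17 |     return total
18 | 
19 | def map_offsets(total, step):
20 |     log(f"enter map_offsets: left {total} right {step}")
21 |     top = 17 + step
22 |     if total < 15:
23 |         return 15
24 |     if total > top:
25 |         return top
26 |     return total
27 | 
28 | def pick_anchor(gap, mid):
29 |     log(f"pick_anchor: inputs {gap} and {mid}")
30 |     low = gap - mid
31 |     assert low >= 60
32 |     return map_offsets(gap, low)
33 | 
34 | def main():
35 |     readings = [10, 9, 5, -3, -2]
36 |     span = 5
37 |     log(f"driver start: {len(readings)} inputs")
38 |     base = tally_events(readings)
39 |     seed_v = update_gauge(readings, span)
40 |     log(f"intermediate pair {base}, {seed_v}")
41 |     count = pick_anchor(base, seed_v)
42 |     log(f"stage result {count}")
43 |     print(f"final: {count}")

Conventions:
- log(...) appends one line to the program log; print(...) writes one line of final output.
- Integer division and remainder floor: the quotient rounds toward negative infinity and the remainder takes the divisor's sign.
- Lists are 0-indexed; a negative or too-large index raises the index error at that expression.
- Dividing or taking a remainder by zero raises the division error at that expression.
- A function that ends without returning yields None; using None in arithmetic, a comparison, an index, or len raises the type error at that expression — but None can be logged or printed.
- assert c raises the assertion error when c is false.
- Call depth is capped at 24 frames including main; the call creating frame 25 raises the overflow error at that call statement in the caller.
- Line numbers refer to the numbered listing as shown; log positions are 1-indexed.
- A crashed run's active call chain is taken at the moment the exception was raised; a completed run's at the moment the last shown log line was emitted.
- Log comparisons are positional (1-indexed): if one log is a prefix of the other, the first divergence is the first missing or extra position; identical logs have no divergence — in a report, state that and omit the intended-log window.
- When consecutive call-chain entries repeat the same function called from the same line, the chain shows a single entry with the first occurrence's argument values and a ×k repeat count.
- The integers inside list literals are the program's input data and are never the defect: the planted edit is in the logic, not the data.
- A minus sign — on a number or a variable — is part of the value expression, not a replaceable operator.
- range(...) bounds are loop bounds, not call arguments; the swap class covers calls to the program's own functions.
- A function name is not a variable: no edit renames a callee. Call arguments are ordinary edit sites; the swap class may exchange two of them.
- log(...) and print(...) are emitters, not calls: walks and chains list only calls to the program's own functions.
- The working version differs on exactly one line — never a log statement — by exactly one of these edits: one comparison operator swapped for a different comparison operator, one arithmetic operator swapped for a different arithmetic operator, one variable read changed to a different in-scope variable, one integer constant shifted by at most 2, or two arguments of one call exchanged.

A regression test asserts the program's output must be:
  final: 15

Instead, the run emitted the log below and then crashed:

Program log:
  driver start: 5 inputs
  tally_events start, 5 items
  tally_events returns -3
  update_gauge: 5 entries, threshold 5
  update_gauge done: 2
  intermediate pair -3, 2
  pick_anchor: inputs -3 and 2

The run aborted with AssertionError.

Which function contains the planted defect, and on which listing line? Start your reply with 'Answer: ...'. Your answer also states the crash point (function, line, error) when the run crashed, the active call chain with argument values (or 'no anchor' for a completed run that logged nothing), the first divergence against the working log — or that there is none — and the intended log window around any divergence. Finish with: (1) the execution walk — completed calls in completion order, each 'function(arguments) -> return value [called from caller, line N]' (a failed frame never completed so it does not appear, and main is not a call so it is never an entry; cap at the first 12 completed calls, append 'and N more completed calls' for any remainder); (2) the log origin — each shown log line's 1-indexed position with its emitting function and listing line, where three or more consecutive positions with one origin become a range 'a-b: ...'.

Answer: the defect is in pick_anchor at line 31.
Key observation: Only 7 log lines were emitted before the run died; the intended continuation was 'enter map_offsets: left -3 right -5'.
Crash: pick_anchor, line 31, AssertionError.
Call chain: main -> pick_anchor(-3, 2) (called at line 41).
First divergence: position 8 — after 7 matching lines the faulty run goes silent; intended next line 'enter map_offsets: left -3 right -5'.
Intended log window:
  6: intermediate pair -3, 2
  7: pick_anchor: inputs -3 and 2
  8: enter map_offsets: left -3 right -5
  9: stage result 15
Execution walk:
  tally_events([10, 9, 5, -3, -2]) -> -3  [called from main, line 38]
  update_gauge([10, 9, 5, -3, -2], 5) -> 2  [called from main, line 39]
Log origins:
  1: logged in main at line 37
  2: logged in tally_events at line 2
  3: logged in tally_events at line 7
  4: logged in update_gauge at line 11
  5: logged in update_gauge at line 16
  6: logged in main at line 40
  7: logged in pick_anchor at line 29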